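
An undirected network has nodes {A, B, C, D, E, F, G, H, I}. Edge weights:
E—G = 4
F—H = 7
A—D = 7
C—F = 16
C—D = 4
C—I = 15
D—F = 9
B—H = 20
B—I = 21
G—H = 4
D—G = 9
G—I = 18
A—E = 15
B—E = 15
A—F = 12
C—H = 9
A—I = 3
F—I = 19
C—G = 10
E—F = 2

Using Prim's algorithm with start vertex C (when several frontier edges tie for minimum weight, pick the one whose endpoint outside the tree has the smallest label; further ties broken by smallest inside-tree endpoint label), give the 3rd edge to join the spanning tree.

Grow the tree from C using Prim:
Step 1: cheapest edge leaving the tree is C—D (4); add D.
Step 2: cheapest edge leaving the tree is A—D (7); add A.
Step 3: cheapest edge leaving the tree is A—I (3); add I.
Step 4: cheapest edge leaving the tree is D—F (9); add F.
Step 5: cheapest edge leaving the tree is E—F (2); add E.
Step 6: cheapest edge leaving the tree is E—G (4); add G.
Step 7: cheapest edge leaving the tree is G—H (4); add H.
Step 8: cheapest edge leaving the tree is B—E (15); add B.
The 3rd edge added is A—I.

A-I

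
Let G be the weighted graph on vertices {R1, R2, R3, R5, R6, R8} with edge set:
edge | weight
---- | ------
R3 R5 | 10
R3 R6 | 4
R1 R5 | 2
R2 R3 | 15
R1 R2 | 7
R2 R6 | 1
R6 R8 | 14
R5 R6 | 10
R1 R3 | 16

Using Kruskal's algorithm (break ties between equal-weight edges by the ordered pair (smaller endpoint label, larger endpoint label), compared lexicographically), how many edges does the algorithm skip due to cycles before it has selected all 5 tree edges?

Kruskal: consider edges lightest-first.
R2 R6 (1): add. Components now {R5} {R2,R6} {R1} {R8} {R3}
R1 R5 (2): add. Components now {R1,R5} {R2,R6} {R8} {R3}
R3 R6 (4): add. Components now {R1,R5} {R2,R3,R6} {R8}
R1 R2 (7): add. Components now {R1,R2,R3,R5,R6} {R8}
R3 R5 (10): skip — R5 and R3 already connected.
R5 R6 (10): skip — R5 and R6 already connected.
R6 R8 (14): add. Components now {R1,R2,R3,R5,R6,R8}
Edges rejected before the tree was complete: 2.

2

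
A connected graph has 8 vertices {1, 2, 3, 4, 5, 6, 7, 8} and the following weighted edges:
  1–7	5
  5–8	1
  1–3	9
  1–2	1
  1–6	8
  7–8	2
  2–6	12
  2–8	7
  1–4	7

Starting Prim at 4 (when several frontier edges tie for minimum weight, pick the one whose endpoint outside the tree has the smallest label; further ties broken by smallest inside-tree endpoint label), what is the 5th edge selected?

Prim's algorithm from 4:
Step 1: cheapest edge leaving the tree is 1–4 (7); add 1.
Step 2: cheapest edge leaving the tree is 1–2 (1); add 2.
Step 3: cheapest edge leaving the tree is 1–7 (5); add 7.
Step 4: cheapest edge leaving the tree is 7–8 (2); add 8.
Step 5: cheapest edge leaving the tree is 5–8 (1); add 5.
Step 6: cheapest edge leaving the tree is 1–6 (8); add 6.
Step 7: cheapest edge leaving the tree is 1–3 (9); add 3.
The 5th edge added is 5–8.

5-8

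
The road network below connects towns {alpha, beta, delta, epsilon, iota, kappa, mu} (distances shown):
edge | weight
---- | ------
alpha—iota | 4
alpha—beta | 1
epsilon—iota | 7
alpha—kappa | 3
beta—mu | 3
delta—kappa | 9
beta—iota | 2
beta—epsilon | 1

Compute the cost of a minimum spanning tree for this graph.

Prim's algorithm from beta:
Step 1: frontier [alpha—beta 1, beta—epsilon 1, beta—iota 2, beta—mu 3] → take alpha—beta (1); add alpha.
Step 2: frontier [alpha—kappa 3, alpha—iota 4, beta—epsilon 1, beta—iota 2, beta—mu 3] → take beta—epsilon (1); add epsilon.
Step 3: frontier [alpha—kappa 3, alpha—iota 4, beta—iota 2, beta—mu 3, epsilon—iota 7] → take beta—iota (2); add iota.
Step 4: frontier [alpha—kappa 3, beta—mu 3] → take alpha—kappa (3); add kappa.
Step 5: frontier [beta—mu 3, delta—kappa 9] → take beta—mu (3); add mu.
Step 6: frontier [delta—kappa 9] → take delta—kappa (9); add delta.
MST edges: alpha—beta, beta—epsilon, beta—iota, alpha—kappa, beta—mu, delta—kappa; total weight 1+1+2+3+3+9 = 19.

19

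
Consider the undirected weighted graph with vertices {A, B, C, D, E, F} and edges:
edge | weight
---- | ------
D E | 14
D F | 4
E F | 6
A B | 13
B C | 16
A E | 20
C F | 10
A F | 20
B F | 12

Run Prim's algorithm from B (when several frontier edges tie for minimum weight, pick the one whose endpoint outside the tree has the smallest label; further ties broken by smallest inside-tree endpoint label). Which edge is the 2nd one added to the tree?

D-F

Prim, starting at B.
Step 1: frontier [B F 12, A B 13, B C 16] → take B F (12); add F.
Step 2: frontier [A B 13, B C 16, D F 4, E F 6, C F 10, A F 20] → take D F (4); add D.
Step 3: frontier [A B 13, B C 16, D E 14, E F 6, C F 10, A F 20] → take E F (6); add E.
Step 4: frontier [A B 13, B C 16, A E 20, C F 10, A F 20] → take C F (10); add C.
Step 5: frontier [A B 13, A E 20, A F 20] → take A B (13); add A.
The 2nd edge added is D F.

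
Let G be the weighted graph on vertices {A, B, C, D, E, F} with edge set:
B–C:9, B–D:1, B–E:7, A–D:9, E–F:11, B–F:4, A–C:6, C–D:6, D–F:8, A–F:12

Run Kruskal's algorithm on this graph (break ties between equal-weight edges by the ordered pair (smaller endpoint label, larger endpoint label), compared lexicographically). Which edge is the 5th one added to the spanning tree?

Sort edges by weight, then run Kruskal:
B–D (1): add — endpoints in different components.
B–F (4): add — endpoints in different components.
A–C (6): add — endpoints in different components.
C–D (6): add — endpoints in different components.
B–E (7): add — endpoints in different components.
The 5th edge added is B–E.

B-E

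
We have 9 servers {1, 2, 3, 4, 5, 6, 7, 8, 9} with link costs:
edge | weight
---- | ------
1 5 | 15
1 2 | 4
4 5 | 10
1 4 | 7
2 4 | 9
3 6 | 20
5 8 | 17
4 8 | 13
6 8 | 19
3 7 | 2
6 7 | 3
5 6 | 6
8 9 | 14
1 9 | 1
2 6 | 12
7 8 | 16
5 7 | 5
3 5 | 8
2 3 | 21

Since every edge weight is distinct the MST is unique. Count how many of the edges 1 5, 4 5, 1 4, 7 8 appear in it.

Sort edges by weight, then run Kruskal:
1 9 (1): add — endpoints in different components.
3 7 (2): add — endpoints in different components.
6 7 (3): add — endpoints in different components.
1 2 (4): add — endpoints in different components.
5 7 (5): add — endpoints in different components.
5 6 (6): skip — 5 and 6 already connected.
1 4 (7): add — endpoints in different components.
3 5 (8): skip — 3 and 5 already connected.
2 4 (9): skip — 2 and 4 already connected.
4 5 (10): add — endpoints in different components.
2 6 (12): skip — 2 and 6 already connected.
4 8 (13): add — endpoints in different components.
MST edge set: {1 9, 3 7, 6 7, 1 2, 5 7, 1 4, 4 5, 4 8}.
Of the listed edges, {4 5, 1 4} are in the MST → 2.

2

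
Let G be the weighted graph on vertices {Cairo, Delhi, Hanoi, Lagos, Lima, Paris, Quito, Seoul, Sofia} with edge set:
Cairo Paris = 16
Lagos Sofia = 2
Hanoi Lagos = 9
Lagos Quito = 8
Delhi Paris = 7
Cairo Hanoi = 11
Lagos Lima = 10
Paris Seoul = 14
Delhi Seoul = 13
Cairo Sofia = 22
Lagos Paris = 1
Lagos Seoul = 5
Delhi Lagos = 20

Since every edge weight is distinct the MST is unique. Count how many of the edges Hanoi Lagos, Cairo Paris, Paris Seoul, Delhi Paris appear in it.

2

Kruskal: consider edges lightest-first.
Lagos Paris (1): add — endpoints in different components.
Lagos Sofia (2): add — endpoints in different components.
Lagos Seoul (5): add — endpoints in different components.
Delhi Paris (7): add — endpoints in different components.
Lagos Quito (8): add — endpoints in different components.
Hanoi Lagos (9): add — endpoints in different components.
Lagos Lima (10): add — endpoints in different components.
Cairo Hanoi (11): add — endpoints in different components.
MST edge set: {Lagos Paris, Lagos Sofia, Lagos Seoul, Delhi Paris, Lagos Quito, Hanoi Lagos, Lagos Lima, Cairo Hanoi}.
Of the listed edges, {Hanoi Lagos, Delhi Paris} are in the MST → 2.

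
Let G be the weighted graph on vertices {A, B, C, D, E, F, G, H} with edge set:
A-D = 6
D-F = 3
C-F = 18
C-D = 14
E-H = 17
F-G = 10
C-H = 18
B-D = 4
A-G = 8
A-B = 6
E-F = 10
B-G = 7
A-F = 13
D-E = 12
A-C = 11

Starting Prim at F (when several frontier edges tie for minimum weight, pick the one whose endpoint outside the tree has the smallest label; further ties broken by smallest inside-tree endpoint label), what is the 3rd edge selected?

Prim's algorithm from F:
Step 1: cheapest edge leaving the tree is D-F (3); add D.
Step 2: cheapest edge leaving the tree is B-D (4); add B.
Step 3: cheapest edge leaving the tree is A-B (6); add A.
Step 4: cheapest edge leaving the tree is B-G (7); add G.
Step 5: cheapest edge leaving the tree is E-F (10); add E.
Step 6: cheapest edge leaving the tree is A-C (11); add C.
Step 7: cheapest edge leaving the tree is E-H (17); add H.
The 3rd edge added is A-B.

A-B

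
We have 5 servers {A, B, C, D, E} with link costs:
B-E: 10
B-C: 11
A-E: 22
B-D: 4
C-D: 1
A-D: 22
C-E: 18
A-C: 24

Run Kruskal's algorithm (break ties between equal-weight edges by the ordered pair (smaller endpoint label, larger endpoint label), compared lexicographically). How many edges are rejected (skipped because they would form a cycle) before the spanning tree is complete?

Sort edges by weight, then run Kruskal:
C-D (1): add. Components now {A} {B} {C,D} {E}
B-D (4): add. Components now {A} {B,C,D} {E}
B-E (10): add. Components now {A} {B,C,D,E}
B-C (11): skip — B and C already connected.
C-E (18): skip — C and E already connected.
A-D (22): add. Components now {A,B,C,D,E}
Edges rejected before the tree was complete: 2.

2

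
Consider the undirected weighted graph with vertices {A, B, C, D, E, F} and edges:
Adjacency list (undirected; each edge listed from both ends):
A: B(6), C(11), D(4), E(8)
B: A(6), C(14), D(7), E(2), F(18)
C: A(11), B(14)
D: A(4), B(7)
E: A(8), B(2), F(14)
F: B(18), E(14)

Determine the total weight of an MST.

37

Kruskal: consider edges lightest-first.
B-E (2): add — endpoints in different components.
A-D (4): add — endpoints in different components.
A-B (6): add — endpoints in different components.
B-D (7): skip — B and D already connected.
A-E (8): skip — A and E already connected.
A-C (11): add — endpoints in different components.
B-C (14): skip — B and C already connected.
E-F (14): add — endpoints in different components.
MST edges: B-E, A-D, A-B, A-C, E-F; total weight 2+4+6+11+14 = 37.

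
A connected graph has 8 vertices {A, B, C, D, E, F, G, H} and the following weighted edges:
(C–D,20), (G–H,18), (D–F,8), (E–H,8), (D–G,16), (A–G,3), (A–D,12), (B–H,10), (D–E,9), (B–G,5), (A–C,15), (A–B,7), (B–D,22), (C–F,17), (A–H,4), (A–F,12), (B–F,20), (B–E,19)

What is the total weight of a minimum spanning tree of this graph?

52

Kruskal: consider edges lightest-first.
A–G (3): add — endpoints in different components.
A–H (4): add — endpoints in different components.
B–G (5): add — endpoints in different components.
A–B (7): skip — A and B already connected.
D–F (8): add — endpoints in different components.
E–H (8): add — endpoints in different components.
D–E (9): add — endpoints in different components.
B–H (10): skip — B and H already connected.
A–D (12): skip — A and D already connected.
A–F (12): skip — A and F already connected.
A–C (15): add — endpoints in different components.
MST edges: A–G, A–H, B–G, D–F, E–H, D–E, A–C; total weight 3+4+5+8+8+9+15 = 52.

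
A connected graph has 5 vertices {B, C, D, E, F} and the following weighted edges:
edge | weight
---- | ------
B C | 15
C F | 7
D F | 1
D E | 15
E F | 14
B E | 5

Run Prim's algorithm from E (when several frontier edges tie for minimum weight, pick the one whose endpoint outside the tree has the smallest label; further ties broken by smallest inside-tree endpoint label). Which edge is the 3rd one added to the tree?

Grow the tree from E using Prim:
Step 1: cheapest edge leaving the tree is B E (5); add B.
Step 2: cheapest edge leaving the tree is E F (14); add F.
Step 3: cheapest edge leaving the tree is D F (1); add D.
Step 4: cheapest edge leaving the tree is C F (7); add C.
The 3rd edge added is D F.

D-F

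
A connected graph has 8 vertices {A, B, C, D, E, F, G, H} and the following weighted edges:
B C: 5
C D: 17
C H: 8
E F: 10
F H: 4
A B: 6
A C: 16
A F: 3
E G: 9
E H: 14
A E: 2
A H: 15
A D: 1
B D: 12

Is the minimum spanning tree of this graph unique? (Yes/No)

Kruskal: consider edges lightest-first.
A D (1): add — endpoints in different components.
A E (2): add — endpoints in different components.
A F (3): add — endpoints in different components.
F H (4): add — endpoints in different components.
B C (5): add — endpoints in different components.
A B (6): add — endpoints in different components.
C H (8): skip — C and H already connected.
E G (9): add — endpoints in different components.
Every non-tree edge has weight strictly greater than the heaviest edge on the tree path between its endpoints, so the MST is unique.

Yes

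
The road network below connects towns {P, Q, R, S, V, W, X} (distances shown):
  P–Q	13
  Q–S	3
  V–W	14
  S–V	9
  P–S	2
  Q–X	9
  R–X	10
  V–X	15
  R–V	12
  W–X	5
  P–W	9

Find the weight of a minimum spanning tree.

38

Grow the tree from V using Prim:
Step 1: frontier [S–V 9, R–V 12, V–W 14, V–X 15] → take S–V (9); add S.
Step 2: frontier [P–S 2, Q–S 3, R–V 12, V–W 14, V–X 15] → take P–S (2); add P.
Step 3: frontier [P–W 9, P–Q 13, Q–S 3, R–V 12, V–W 14, V–X 15] → take Q–S (3); add Q.
Step 4: frontier [P–W 9, Q–X 9, R–V 12, V–W 14, V–X 15] → take P–W (9); add W.
Step 5: frontier [Q–X 9, R–V 12, V–X 15, W–X 5] → take W–X (5); add X.
Step 6: frontier [R–V 12, R–X 10] → take R–X (10); add R.
MST edges: S–V, P–S, Q–S, P–W, W–X, R–X; total weight 9+2+3+9+5+10 = 38.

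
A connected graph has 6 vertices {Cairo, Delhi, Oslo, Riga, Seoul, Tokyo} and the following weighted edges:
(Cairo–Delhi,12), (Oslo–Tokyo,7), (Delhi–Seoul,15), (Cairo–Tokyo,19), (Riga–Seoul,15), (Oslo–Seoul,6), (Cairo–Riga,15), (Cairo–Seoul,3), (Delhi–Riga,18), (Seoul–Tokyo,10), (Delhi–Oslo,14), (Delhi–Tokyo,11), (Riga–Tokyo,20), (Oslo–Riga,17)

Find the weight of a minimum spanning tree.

42

Prim, starting at Tokyo.
Step 1: frontier [Oslo–Tokyo 7, Seoul–Tokyo 10, Delhi–Tokyo 11, Cairo–Tokyo 19, Riga–Tokyo 20] → take Oslo–Tokyo (7); add Oslo.
Step 2: frontier [Oslo–Seoul 6, Delhi–Oslo 14, Oslo–Riga 17, Seoul–Tokyo 10, Delhi–Tokyo 11, Cairo–Tokyo 19, Riga–Tokyo 20] → take Oslo–Seoul (6); add Seoul.
Step 3: frontier [Delhi–Oslo 14, Oslo–Riga 17, Cairo–Seoul 3, Delhi–Seoul 15, Riga–Seoul 15, Delhi–Tokyo 11, Cairo–Tokyo 19, Riga–Tokyo 20] → take Cairo–Seoul (3); add Cairo.
Step 4: frontier [Cairo–Delhi 12, Cairo–Riga 15, Delhi–Oslo 14, Oslo–Riga 17, Delhi–Seoul 15, Riga–Seoul 15, Delhi–Tokyo 11, Riga–Tokyo 20] → take Delhi–Tokyo (11); add Delhi.
Step 5: frontier [Cairo–Riga 15, Delhi–Riga 18, Oslo–Riga 17, Riga–Seoul 15, Riga–Tokyo 20] → take Cairo–Riga (15); add Riga.
MST edges: Oslo–Tokyo, Oslo–Seoul, Cairo–Seoul, Delhi–Tokyo, Cairo–Riga; total weight 7+6+3+11+15 = 42.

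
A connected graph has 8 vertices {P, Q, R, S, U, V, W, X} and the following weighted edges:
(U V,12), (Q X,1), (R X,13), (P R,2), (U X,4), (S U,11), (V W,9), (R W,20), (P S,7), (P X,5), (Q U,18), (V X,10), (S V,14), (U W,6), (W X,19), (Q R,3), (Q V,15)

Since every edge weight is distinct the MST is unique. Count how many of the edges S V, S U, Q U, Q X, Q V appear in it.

Sort edges by weight, then run Kruskal:
Q X (1): add — endpoints in different components.
P R (2): add — endpoints in different components.
Q R (3): add — endpoints in different components.
U X (4): add — endpoints in different components.
P X (5): skip — P and X already connected.
U W (6): add — endpoints in different components.
P S (7): add — endpoints in different components.
V W (9): add — endpoints in different components.
MST edge set: {Q X, P R, Q R, U X, U W, P S, V W}.
Of the listed edges, {Q X} are in the MST → 1.

1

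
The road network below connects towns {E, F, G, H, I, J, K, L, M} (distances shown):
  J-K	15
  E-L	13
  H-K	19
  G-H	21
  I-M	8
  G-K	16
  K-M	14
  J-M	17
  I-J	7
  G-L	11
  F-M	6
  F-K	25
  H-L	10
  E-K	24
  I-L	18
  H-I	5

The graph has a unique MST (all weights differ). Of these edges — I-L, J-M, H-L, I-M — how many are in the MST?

2

Sort edges by weight, then run Kruskal:
H-I (5): add — endpoints in different components.
F-M (6): add — endpoints in different components.
I-J (7): add — endpoints in different components.
I-M (8): add — endpoints in different components.
H-L (10): add — endpoints in different components.
G-L (11): add — endpoints in different components.
E-L (13): add — endpoints in different components.
K-M (14): add — endpoints in different components.
MST edge set: {H-I, F-M, I-J, I-M, H-L, G-L, E-L, K-M}.
Of the listed edges, {H-L, I-M} are in the MST → 2.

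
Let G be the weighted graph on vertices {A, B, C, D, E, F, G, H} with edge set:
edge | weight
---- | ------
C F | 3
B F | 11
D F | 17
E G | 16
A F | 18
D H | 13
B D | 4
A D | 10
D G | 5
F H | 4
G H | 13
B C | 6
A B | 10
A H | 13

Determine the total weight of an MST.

48

Sort edges by weight, then run Kruskal:
C F (3): add — endpoints in different components.
B D (4): add — endpoints in different components.
F H (4): add — endpoints in different components.
D G (5): add — endpoints in different components.
B C (6): add — endpoints in different components.
A B (10): add — endpoints in different components.
A D (10): skip — A and D already connected.
B F (11): skip — B and F already connected.
A H (13): skip — A and H already connected.
D H (13): skip — D and H already connected.
G H (13): skip — G and H already connected.
E G (16): add — endpoints in different components.
MST edges: C F, B D, F H, D G, B C, A B, E G; total weight 3+4+4+5+6+10+16 = 48.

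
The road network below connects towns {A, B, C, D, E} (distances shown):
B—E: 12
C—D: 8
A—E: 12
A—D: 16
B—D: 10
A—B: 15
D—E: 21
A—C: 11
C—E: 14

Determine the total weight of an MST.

Grow the tree from E using Prim:
Step 1: cheapest edge leaving the tree is A—E (12); add A.
Step 2: cheapest edge leaving the tree is A—C (11); add C.
Step 3: cheapest edge leaving the tree is C—D (8); add D.
Step 4: cheapest edge leaving the tree is B—D (10); add B.
MST edges: A—E, A—C, C—D, B—D; total weight 12+11+8+10 = 41.

41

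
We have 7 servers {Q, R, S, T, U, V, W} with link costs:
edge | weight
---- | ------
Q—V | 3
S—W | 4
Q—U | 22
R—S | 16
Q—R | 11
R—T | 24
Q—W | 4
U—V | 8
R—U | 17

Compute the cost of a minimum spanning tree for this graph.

54

Grow the tree from Q using Prim:
Step 1: cheapest edge leaving the tree is Q—V (3); add V.
Step 2: cheapest edge leaving the tree is Q—W (4); add W.
Step 3: cheapest edge leaving the tree is S—W (4); add S.
Step 4: cheapest edge leaving the tree is U—V (8); add U.
Step 5: cheapest edge leaving the tree is Q—R (11); add R.
Step 6: cheapest edge leaving the tree is R—T (24); add T.
MST edges: Q—V, Q—W, S—W, U—V, Q—R, R—T; total weight 3+4+4+8+11+24 = 54.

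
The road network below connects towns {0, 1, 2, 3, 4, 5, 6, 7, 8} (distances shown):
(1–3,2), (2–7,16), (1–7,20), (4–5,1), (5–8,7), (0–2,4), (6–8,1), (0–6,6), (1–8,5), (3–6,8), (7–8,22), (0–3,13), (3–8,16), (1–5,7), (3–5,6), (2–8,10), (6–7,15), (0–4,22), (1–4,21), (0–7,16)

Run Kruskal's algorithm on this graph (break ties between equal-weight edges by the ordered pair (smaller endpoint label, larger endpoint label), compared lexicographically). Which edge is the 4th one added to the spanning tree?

Sort edges by weight, then run Kruskal:
4–5 (1): add — endpoints in different components.
6–8 (1): add — endpoints in different components.
1–3 (2): add — endpoints in different components.
0–2 (4): add — endpoints in different components.
1–8 (5): add — endpoints in different components.
0–6 (6): add — endpoints in different components.
3–5 (6): add — endpoints in different components.
1–5 (7): skip — 1 and 5 already connected.
5–8 (7): skip — 5 and 8 already connected.
3–6 (8): skip — 3 and 6 already connected.
2–8 (10): skip — 2 and 8 already connected.
0–3 (13): skip — 0 and 3 already connected.
6–7 (15): add — endpoints in different components.
The 4th edge added is 0–2.

0-2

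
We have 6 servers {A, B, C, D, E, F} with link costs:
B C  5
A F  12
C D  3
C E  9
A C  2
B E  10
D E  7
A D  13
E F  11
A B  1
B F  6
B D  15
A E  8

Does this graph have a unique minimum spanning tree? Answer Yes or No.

Kruskal: consider edges lightest-first.
A B (1): add. Components now {A,B} {C} {D} {E} {F}
A C (2): add. Components now {A,B,C} {D} {E} {F}
C D (3): add. Components now {A,B,C,D} {E} {F}
B C (5): skip — B and C already connected.
B F (6): add. Components now {A,B,C,D,F} {E}
D E (7): add. Components now {A,B,C,D,E,F}
Every non-tree edge has weight strictly greater than the heaviest edge on the tree path between its endpoints, so the MST is unique.

Yes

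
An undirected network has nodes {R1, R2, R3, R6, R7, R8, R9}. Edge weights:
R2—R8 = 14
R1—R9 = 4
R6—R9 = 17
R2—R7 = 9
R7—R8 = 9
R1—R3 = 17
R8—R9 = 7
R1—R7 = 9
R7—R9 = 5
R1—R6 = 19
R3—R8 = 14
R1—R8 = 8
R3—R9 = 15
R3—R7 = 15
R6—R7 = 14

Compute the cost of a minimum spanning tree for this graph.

Kruskal's algorithm — process edges by increasing weight (ties by edge label):
R1—R9 (4): add — endpoints in different components.
R7—R9 (5): add — endpoints in different components.
R8—R9 (7): add — endpoints in different components.
R1—R8 (8): skip — R8 and R1 already connected.
R1—R7 (9): skip — R7 and R1 already connected.
R2—R7 (9): add — endpoints in different components.
R7—R8 (9): skip — R7 and R8 already connected.
R2—R8 (14): skip — R8 and R2 already connected.
R3—R8 (14): add — endpoints in different components.
R6—R7 (14): add — endpoints in different components.
MST edges: R1—R9, R7—R9, R8—R9, R2—R7, R3—R8, R6—R7; total weight 4+5+7+9+14+14 = 53.

53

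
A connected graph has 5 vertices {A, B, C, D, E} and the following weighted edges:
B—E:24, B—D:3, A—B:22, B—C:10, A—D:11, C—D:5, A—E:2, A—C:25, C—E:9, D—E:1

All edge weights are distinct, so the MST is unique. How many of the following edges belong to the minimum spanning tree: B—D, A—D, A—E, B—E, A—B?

2

Sort edges by weight, then run Kruskal:
D—E (1): add — endpoints in different components.
A—E (2): add — endpoints in different components.
B—D (3): add — endpoints in different components.
C—D (5): add — endpoints in different components.
MST edge set: {D—E, A—E, B—D, C—D}.
Of the listed edges, {B—D, A—E} are in the MST → 2.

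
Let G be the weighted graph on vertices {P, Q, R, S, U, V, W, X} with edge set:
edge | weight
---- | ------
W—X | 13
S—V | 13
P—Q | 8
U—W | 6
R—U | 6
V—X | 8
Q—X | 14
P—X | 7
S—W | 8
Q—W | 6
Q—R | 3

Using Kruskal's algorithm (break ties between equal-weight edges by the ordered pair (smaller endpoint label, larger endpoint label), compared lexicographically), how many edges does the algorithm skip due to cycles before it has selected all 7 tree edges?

1

Kruskal: consider edges lightest-first.
Q—R (3): add — endpoints in different components.
Q—W (6): add — endpoints in different components.
R—U (6): add — endpoints in different components.
U—W (6): skip — U and W already connected.
P—X (7): add — endpoints in different components.
P—Q (8): add — endpoints in different components.
S—W (8): add — endpoints in different components.
V—X (8): add — endpoints in different components.
Edges rejected before the tree was complete: 1.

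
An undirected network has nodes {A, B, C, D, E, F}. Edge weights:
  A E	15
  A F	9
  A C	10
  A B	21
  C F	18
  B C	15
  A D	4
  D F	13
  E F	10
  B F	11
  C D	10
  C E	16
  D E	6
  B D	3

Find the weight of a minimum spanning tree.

32

Grow the tree from B using Prim:
Step 1: cheapest edge leaving the tree is B D (3); add D.
Step 2: cheapest edge leaving the tree is A D (4); add A.
Step 3: cheapest edge leaving the tree is D E (6); add E.
Step 4: cheapest edge leaving the tree is A F (9); add F.
Step 5: cheapest edge leaving the tree is A C (10); add C.
MST edges: B D, A D, D E, A F, A C; total weight 3+4+6+9+10 = 32.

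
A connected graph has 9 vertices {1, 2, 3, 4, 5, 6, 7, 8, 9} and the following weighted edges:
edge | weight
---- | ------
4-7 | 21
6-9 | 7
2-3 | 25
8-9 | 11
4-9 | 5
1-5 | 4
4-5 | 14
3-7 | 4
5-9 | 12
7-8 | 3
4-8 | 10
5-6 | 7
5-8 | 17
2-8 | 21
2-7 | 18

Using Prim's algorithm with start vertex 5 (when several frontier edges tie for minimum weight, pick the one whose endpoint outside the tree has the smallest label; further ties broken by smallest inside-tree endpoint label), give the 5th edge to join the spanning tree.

4-8

Prim's algorithm from 5:
Step 1: cheapest edge leaving the tree is 1-5 (4); add 1.
Step 2: cheapest edge leaving the tree is 5-6 (7); add 6.
Step 3: cheapest edge leaving the tree is 6-9 (7); add 9.
Step 4: cheapest edge leaving the tree is 4-9 (5); add 4.
Step 5: cheapest edge leaving the tree is 4-8 (10); add 8.
Step 6: cheapest edge leaving the tree is 7-8 (3); add 7.
Step 7: cheapest edge leaving the tree is 3-7 (4); add 3.
Step 8: cheapest edge leaving the tree is 2-7 (18); add 2.
The 5th edge added is 4-8.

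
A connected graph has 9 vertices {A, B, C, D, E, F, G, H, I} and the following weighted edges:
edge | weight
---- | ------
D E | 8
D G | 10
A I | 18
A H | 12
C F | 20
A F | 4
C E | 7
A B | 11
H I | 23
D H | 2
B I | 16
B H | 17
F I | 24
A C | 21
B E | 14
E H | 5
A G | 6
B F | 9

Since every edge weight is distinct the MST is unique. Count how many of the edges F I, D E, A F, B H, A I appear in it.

1

Kruskal's algorithm — process edges by increasing weight (ties by edge label):
D H (2): add — endpoints in different components.
A F (4): add — endpoints in different components.
E H (5): add — endpoints in different components.
A G (6): add — endpoints in different components.
C E (7): add — endpoints in different components.
D E (8): skip — D and E already connected.
B F (9): add — endpoints in different components.
D G (10): add — endpoints in different components.
A B (11): skip — A and B already connected.
A H (12): skip — A and H already connected.
B E (14): skip — B and E already connected.
B I (16): add — endpoints in different components.
MST edge set: {D H, A F, E H, A G, C E, B F, D G, B I}.
Of the listed edges, {A F} are in the MST → 1.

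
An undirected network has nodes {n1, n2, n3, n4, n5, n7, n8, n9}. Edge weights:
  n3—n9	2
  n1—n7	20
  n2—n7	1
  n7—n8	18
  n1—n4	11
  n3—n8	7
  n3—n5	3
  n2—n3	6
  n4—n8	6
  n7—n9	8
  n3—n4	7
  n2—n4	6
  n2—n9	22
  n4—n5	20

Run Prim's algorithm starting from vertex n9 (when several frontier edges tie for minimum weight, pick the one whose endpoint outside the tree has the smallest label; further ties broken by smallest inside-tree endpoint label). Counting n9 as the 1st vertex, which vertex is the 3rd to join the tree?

Grow the tree from n9 using Prim:
Step 1: cheapest edge leaving the tree is n3—n9 (2); add n3.
Step 2: cheapest edge leaving the tree is n3—n5 (3); add n5.
Step 3: cheapest edge leaving the tree is n2—n3 (6); add n2.
Step 4: cheapest edge leaving the tree is n2—n7 (1); add n7.
Step 5: cheapest edge leaving the tree is n2—n4 (6); add n4.
Step 6: cheapest edge leaving the tree is n4—n8 (6); add n8.
Step 7: cheapest edge leaving the tree is n1—n4 (11); add n1.
Vertex order: n9, n3, n5, n2, n7, n4, n8, n1. The 3rd vertex is n5.

n5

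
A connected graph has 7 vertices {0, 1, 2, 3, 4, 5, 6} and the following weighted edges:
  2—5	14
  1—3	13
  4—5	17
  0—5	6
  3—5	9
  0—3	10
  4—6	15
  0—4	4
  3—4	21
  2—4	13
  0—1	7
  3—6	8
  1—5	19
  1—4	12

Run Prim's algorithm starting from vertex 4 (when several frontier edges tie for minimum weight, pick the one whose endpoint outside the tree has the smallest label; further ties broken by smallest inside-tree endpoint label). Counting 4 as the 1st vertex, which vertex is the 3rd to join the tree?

Prim's algorithm from 4:
Step 1: frontier [0—4 4, 1—4 12, 2—4 13, 4—6 15, 4—5 17, 3—4 21] → take 0—4 (4); add 0.
Step 2: frontier [0—5 6, 0—1 7, 0—3 10, 1—4 12, 2—4 13, 4—6 15, 4—5 17, 3—4 21] → take 0—5 (6); add 5.
Step 3: frontier [0—1 7, 0—3 10, 1—4 12, 2—4 13, 4—6 15, 3—4 21, 3—5 9, 2—5 14, 1—5 19] → take 0—1 (7); add 1.
Step 4: frontier [0—3 10, 1—3 13, 2—4 13, 4—6 15, 3—4 21, 3—5 9, 2—5 14] → take 3—5 (9); add 3.
Step 5: frontier [3—6 8, 2—4 13, 4—6 15, 2—5 14] → take 3—6 (8); add 6.
Step 6: frontier [2—4 13, 2—5 14] → take 2—4 (13); add 2.
Vertex order: 4, 0, 5, 1, 3, 6, 2. The 3rd vertex is 5.

5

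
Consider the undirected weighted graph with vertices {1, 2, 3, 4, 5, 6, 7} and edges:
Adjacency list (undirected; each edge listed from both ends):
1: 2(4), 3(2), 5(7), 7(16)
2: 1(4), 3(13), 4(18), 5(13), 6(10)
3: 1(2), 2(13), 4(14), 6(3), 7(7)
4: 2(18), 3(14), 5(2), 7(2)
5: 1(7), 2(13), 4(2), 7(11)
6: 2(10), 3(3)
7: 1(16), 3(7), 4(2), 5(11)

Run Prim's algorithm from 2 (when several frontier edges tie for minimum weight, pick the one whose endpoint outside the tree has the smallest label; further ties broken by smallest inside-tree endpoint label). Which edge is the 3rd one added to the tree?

Prim, starting at 2.
Step 1: cheapest edge leaving the tree is 1 2 (4); add 1.
Step 2: cheapest edge leaving the tree is 1 3 (2); add 3.
Step 3: cheapest edge leaving the tree is 3 6 (3); add 6.
Step 4: cheapest edge leaving the tree is 1 5 (7); add 5.
Step 5: cheapest edge leaving the tree is 4 5 (2); add 4.
Step 6: cheapest edge leaving the tree is 4 7 (2); add 7.
The 3rd edge added is 3 6.

3-6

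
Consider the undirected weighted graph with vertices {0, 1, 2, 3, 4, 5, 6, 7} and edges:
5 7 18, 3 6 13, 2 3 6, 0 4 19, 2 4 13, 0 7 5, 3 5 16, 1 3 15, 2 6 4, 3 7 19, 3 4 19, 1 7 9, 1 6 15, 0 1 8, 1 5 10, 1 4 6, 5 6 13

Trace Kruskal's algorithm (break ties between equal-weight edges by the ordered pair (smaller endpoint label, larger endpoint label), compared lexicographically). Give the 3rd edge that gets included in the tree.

Kruskal: consider edges lightest-first.
2 6 (4): add — endpoints in different components.
0 7 (5): add — endpoints in different components.
1 4 (6): add — endpoints in different components.
2 3 (6): add — endpoints in different components.
0 1 (8): add — endpoints in different components.
1 7 (9): skip — 1 and 7 already connected.
1 5 (10): add — endpoints in different components.
2 4 (13): add — endpoints in different components.
The 3rd edge added is 1 4.

1-4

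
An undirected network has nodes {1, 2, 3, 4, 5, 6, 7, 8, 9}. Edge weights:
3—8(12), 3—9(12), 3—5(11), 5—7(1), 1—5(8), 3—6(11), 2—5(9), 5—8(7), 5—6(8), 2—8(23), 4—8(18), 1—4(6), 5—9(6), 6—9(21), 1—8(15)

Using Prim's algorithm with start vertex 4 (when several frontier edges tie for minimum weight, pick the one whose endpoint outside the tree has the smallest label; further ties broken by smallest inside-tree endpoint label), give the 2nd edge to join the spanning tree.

1-5

Prim, starting at 4.
Step 1: cheapest edge leaving the tree is 1—4 (6); add 1.
Step 2: cheapest edge leaving the tree is 1—5 (8); add 5.
Step 3: cheapest edge leaving the tree is 5—7 (1); add 7.
Step 4: cheapest edge leaving the tree is 5—9 (6); add 9.
Step 5: cheapest edge leaving the tree is 5—8 (7); add 8.
Step 6: cheapest edge leaving the tree is 5—6 (8); add 6.
Step 7: cheapest edge leaving the tree is 2—5 (9); add 2.
Step 8: cheapest edge leaving the tree is 3—5 (11); add 3.
The 2nd edge added is 1—5.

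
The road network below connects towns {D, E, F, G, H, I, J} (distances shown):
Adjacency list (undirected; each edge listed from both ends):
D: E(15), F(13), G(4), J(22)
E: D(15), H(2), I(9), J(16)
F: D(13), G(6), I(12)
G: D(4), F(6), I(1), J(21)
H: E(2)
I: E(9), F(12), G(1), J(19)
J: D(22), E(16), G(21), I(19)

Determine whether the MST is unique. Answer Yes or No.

Yes

Sort edges by weight, then run Kruskal:
G-I (1): add — endpoints in different components.
E-H (2): add — endpoints in different components.
D-G (4): add — endpoints in different components.
F-G (6): add — endpoints in different components.
E-I (9): add — endpoints in different components.
F-I (12): skip — F and I already connected.
D-F (13): skip — D and F already connected.
D-E (15): skip — D and E already connected.
E-J (16): add — endpoints in different components.
Every non-tree edge has weight strictly greater than the heaviest edge on the tree path between its endpoints, so the MST is unique.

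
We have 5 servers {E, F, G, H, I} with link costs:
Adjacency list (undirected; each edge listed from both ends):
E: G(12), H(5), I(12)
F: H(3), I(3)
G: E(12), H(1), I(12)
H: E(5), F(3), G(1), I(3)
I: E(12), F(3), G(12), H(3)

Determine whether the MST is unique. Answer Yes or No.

Kruskal: consider edges lightest-first.
G—H (1): add. Components now {E} {F} {G,H} {I}
F—H (3): add. Components now {E} {F,G,H} {I}
F—I (3): add. Components now {E} {F,G,H,I}
H—I (3): skip — H and I already connected.
E—H (5): add. Components now {E,F,G,H,I}
Non-tree edge H—I has weight 3, equal to the heaviest edge on its tree cycle — swapping gives another MST of the same weight. Not unique.

No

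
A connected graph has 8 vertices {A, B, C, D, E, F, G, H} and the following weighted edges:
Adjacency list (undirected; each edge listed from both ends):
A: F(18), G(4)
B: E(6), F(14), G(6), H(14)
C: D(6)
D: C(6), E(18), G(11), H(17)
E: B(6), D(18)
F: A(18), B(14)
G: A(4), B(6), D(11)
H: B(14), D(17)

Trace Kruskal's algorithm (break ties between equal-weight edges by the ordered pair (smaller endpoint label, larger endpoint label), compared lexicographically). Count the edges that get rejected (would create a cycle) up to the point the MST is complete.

0

Kruskal's algorithm — process edges by increasing weight (ties by edge label):
A-G (4): add — endpoints in different components.
B-E (6): add — endpoints in different components.
B-G (6): add — endpoints in different components.
C-D (6): add — endpoints in different components.
D-G (11): add — endpoints in different components.
B-F (14): add — endpoints in different components.
B-H (14): add — endpoints in different components.
Edges rejected before the tree was complete: 0.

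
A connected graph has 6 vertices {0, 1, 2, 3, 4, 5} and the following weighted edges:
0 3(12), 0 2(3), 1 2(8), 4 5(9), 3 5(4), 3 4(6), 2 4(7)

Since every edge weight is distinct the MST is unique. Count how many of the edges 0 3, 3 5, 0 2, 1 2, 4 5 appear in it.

3

Kruskal: consider edges lightest-first.
0 2 (3): add. Components now {0,2} {1} {3} {4} {5}
3 5 (4): add. Components now {0,2} {1} {3,5} {4}
3 4 (6): add. Components now {0,2} {1} {3,4,5}
2 4 (7): add. Components now {0,2,3,4,5} {1}
1 2 (8): add. Components now {0,1,2,3,4,5}
MST edge set: {0 2, 3 5, 3 4, 2 4, 1 2}.
Of the listed edges, {3 5, 0 2, 1 2} are in the MST → 3.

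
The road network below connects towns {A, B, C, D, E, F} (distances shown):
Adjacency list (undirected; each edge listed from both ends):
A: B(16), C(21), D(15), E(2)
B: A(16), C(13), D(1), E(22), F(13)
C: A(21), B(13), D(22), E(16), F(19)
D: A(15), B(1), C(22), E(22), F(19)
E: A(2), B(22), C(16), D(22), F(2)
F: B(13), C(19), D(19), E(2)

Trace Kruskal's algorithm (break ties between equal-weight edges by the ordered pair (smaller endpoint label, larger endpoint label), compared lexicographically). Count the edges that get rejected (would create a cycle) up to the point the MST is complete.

0

Kruskal: consider edges lightest-first.
B–D (1): add. Components now {A} {B,D} {C} {E} {F}
A–E (2): add. Components now {A,E} {B,D} {C} {F}
E–F (2): add. Components now {A,E,F} {B,D} {C}
B–C (13): add. Components now {A,E,F} {B,C,D}
B–F (13): add. Components now {A,B,C,D,E,F}
Edges rejected before the tree was complete: 0.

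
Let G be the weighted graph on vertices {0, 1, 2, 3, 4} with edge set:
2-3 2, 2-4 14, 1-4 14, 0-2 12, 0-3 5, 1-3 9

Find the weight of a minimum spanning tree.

30

Prim, starting at 2.
Step 1: frontier [2-3 2, 0-2 12, 2-4 14] → take 2-3 (2); add 3.
Step 2: frontier [0-2 12, 2-4 14, 0-3 5, 1-3 9] → take 0-3 (5); add 0.
Step 3: frontier [2-4 14, 1-3 9] → take 1-3 (9); add 1.
Step 4: frontier [1-4 14, 2-4 14] → take 1-4 (14); add 4.
MST edges: 2-3, 0-3, 1-3, 1-4; total weight 2+5+9+14 = 30.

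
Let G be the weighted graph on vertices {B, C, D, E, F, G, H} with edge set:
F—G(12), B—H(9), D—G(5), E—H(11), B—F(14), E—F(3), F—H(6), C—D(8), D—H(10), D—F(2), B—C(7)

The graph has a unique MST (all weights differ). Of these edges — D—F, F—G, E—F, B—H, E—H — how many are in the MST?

2

Kruskal: consider edges lightest-first.
D—F (2): add. Components now {B} {C} {D,F} {E} {G} {H}
E—F (3): add. Components now {B} {C} {D,E,F} {G} {H}
D—G (5): add. Components now {B} {C} {D,E,F,G} {H}
F—H (6): add. Components now {B} {C} {D,E,F,G,H}
B—C (7): add. Components now {B,C} {D,E,F,G,H}
C—D (8): add. Components now {B,C,D,E,F,G,H}
MST edge set: {D—F, E—F, D—G, F—H, B—C, C—D}.
Of the listed edges, {D—F, E—F} are in the MST → 2.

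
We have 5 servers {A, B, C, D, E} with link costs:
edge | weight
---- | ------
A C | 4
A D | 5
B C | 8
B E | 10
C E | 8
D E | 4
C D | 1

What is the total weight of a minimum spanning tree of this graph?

Grow the tree from B using Prim:
Step 1: cheapest edge leaving the tree is B C (8); add C.
Step 2: cheapest edge leaving the tree is C D (1); add D.
Step 3: cheapest edge leaving the tree is A C (4); add A.
Step 4: cheapest edge leaving the tree is D E (4); add E.
MST edges: B C, C D, A C, D E; total weight 8+1+4+4 = 17.

17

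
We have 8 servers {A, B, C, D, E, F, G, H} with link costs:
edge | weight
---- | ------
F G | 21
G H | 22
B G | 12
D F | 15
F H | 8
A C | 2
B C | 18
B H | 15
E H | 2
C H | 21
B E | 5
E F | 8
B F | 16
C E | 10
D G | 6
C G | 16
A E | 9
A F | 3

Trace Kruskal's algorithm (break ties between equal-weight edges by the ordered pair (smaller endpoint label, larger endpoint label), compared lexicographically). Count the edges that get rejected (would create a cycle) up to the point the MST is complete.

3

Kruskal's algorithm — process edges by increasing weight (ties by edge label):
A C (2): add — endpoints in different components.
E H (2): add — endpoints in different components.
A F (3): add — endpoints in different components.
B E (5): add — endpoints in different components.
D G (6): add — endpoints in different components.
E F (8): add — endpoints in different components.
F H (8): skip — F and H already connected.
A E (9): skip — A and E already connected.
C E (10): skip — C and E already connected.
B G (12): add — endpoints in different components.
Edges rejected before the tree was complete: 3.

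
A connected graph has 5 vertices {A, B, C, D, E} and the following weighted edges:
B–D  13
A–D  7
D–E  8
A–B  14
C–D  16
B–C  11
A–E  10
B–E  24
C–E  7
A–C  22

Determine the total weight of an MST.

Kruskal's algorithm — process edges by increasing weight (ties by edge label):
A–D (7): add — endpoints in different components.
C–E (7): add — endpoints in different components.
D–E (8): add — endpoints in different components.
A–E (10): skip — A and E already connected.
B–C (11): add — endpoints in different components.
MST edges: A–D, C–E, D–E, B–C; total weight 7+7+8+11 = 33.

33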